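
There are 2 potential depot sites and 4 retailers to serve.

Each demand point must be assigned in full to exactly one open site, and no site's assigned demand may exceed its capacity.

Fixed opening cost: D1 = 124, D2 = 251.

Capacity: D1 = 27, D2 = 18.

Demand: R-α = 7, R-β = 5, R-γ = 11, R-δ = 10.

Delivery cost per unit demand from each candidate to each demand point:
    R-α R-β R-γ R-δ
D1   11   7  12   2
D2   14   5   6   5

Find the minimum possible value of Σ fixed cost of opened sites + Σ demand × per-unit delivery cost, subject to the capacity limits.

Open {D1, D2}; cheapest assignment that respects the capacities:
  D1 (cap 27, load 17): R-α, R-δ — cost 7×11 + 10×2 = 97
  D2 (cap 18, load 16): R-β, R-γ — cost 5×5 + 11×6 = 91
  Shipping 188, fixed 375 → total 563.
  Any other capacity-feasible assignment to {D1, D2} ships for at least 188.
Total demand is 33 and no other set of sites has combined capacity ≥ 33, so {D1, D2} is the only feasible choice of open sites. Minimum: 563.

563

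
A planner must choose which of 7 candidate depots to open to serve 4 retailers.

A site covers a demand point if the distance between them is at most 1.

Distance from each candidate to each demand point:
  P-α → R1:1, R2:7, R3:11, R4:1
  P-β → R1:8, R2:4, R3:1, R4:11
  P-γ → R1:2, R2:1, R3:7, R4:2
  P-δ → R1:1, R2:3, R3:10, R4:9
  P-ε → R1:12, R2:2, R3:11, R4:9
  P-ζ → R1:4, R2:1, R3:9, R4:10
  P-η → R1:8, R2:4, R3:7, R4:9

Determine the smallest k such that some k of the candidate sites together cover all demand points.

Coverage sets (demand points within 1 of each site):
  P-α: {R1, R4}
  P-β: {R3}
  P-γ: {R2}
  P-δ: {R1}
  P-ε: {}
  P-ζ: {R2}
  P-η: {}
No 2 sites suffice: every size-2 union leaves at least one demand point uncovered.
But {P-α, P-β, P-γ} covers everything, so the minimum is 3.

3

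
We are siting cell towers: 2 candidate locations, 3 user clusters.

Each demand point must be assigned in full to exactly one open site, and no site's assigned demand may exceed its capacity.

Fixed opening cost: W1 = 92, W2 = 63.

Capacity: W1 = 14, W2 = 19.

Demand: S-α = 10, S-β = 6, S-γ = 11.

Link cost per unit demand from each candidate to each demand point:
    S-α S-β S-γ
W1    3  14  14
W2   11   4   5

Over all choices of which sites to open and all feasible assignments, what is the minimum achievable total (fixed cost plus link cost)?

264

Open {W1, W2}; cheapest assignment that respects the capacities:
  W1 (cap 14, load 10): S-α — cost 10×3 = 30
  W2 (cap 19, load 17): S-β, S-γ — cost 6×4 + 11×5 = 79
  Shipping 109, fixed 155 → total 264.
  Any other capacity-feasible assignment to {W1, W2} ships for at least 109.
Total demand is 27 and no other set of sites has combined capacity ≥ 27, so {W1, W2} is the only feasible choice of open sites. Minimum: 264.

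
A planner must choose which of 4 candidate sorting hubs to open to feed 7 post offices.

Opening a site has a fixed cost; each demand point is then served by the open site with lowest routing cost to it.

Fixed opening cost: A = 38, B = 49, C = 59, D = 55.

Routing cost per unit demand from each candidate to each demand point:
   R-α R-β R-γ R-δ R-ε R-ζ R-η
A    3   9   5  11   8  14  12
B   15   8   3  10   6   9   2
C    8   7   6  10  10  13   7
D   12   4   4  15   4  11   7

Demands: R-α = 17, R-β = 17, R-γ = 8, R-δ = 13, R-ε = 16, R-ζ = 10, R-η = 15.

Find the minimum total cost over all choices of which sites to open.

Open {A, B, D}: assign each demand point to its cheapest open site.
  R-α→A 17×3=51, R-β→D 17×4=68, R-γ→B 8×3=24, R-δ→B 13×10=130, R-ε→D 16×4=64, R-ζ→B 10×9=90, R-η→B 15×2=30
  routing cost 457, fixed 142 → total 599.
Compare {A, B}: routing cost 557 + fixed 87 = 644.
Compare {A, B, C, D}: routing cost 457 + fixed 201 = 658.
Compare {A, D}: routing cost 573 + fixed 93 = 666.
All other subsets cost ≥ 644. Minimum total cost: 599.

599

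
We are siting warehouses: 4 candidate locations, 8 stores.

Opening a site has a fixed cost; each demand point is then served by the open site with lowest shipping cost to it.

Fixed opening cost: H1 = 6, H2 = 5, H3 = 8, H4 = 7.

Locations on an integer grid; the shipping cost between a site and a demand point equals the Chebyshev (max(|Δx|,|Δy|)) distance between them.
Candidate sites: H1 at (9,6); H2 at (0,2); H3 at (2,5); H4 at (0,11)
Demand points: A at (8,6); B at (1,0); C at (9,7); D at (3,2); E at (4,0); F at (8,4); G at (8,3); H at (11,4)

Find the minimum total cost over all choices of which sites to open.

29

Open {H1, H2}: assign each demand point to its cheapest open site.
  A→H1 1, B→H2 2, C→H1 1, D→H2 3, E→H2 4, F→H1 2, G→H1 3, H→H1 2
  shipping cost 18, fixed 11 → total 29.
Compare {H1}: shipping cost 29 + fixed 6 = 35.
Compare {H1, H3}: shipping cost 22 + fixed 14 = 36.
Compare {H1, H2, H4}: shipping cost 18 + fixed 18 = 36.
All other subsets cost ≥ 35. Minimum total cost: 29.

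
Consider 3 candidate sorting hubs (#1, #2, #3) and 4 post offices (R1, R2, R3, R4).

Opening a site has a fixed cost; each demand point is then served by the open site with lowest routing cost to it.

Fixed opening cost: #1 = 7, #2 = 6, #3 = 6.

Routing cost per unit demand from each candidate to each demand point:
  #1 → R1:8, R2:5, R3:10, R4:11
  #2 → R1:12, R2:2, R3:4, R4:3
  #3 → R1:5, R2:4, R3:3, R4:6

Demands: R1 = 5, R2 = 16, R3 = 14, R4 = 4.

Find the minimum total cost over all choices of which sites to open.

Open {#2, #3}: assign each demand point to its cheapest open site.
  R1→#3 5×5=25, R2→#2 16×2=32, R3→#3 14×3=42, R4→#2 4×3=12
  routing cost 111, fixed 12 → total 123.
Compare {#1, #2, #3}: routing cost 111 + fixed 19 = 130.
Compare {#1, #2}: routing cost 140 + fixed 13 = 153.
Compare {#3}: routing cost 155 + fixed 6 = 161.
All other subsets cost ≥ 130. Minimum total cost: 123.

123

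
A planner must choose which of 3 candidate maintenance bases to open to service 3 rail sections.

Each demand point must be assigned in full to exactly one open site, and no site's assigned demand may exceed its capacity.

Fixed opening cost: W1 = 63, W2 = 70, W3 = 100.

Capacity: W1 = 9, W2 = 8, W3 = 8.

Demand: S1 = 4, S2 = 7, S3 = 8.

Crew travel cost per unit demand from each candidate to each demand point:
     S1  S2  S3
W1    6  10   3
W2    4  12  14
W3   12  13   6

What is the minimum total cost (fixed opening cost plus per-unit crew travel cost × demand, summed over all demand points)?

Open {W1, W2, W3}; cheapest assignment that respects the capacities:
  W1 (cap 9, load 8): S3 — cost 8×3 = 24
  W2 (cap 8, load 4): S1 — cost 4×4 = 16
  W3 (cap 8, load 7): S2 — cost 7×13 = 91
  Shipping 131, fixed 233 → total 364.
  Any other capacity-feasible assignment to {W1, W2, W3} ships for at least 131.
Total demand is 19 and no other set of sites has combined capacity ≥ 19, so {W1, W2, W3} is the only feasible choice of open sites. Minimum: 364.

364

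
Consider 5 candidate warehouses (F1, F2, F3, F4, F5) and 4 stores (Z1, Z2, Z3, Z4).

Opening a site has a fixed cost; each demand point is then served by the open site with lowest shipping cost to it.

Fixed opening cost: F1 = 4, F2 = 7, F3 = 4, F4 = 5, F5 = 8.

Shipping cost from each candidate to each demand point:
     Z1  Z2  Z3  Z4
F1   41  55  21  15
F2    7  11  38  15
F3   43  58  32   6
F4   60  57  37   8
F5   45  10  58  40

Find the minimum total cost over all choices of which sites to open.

60

Open {F1, F2, F3}: assign each demand point to its cheapest open site.
  Z1→F2 7, Z2→F2 11, Z3→F1 21, Z4→F3 6
  shipping cost 45, fixed 15 → total 60.
Compare {F1, F2, F4}: shipping cost 47 + fixed 16 = 63.
Compare {F1, F2}: shipping cost 54 + fixed 11 = 65.
Compare {F1, F2, F3, F4}: shipping cost 45 + fixed 20 = 65.
All other subsets cost ≥ 63. Minimum total cost: 60.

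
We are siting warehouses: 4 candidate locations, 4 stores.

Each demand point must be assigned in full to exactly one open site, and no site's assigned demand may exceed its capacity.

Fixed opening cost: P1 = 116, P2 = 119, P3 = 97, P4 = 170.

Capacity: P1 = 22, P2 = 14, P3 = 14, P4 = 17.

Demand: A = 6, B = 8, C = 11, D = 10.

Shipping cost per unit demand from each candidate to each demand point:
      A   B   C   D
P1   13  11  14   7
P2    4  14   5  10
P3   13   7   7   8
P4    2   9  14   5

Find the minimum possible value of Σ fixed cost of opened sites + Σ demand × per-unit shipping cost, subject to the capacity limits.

559

Open {P2, P3, P4}; cheapest assignment that respects the capacities:
  P2 (cap 14, load 11): C — cost 11×5 = 55
  P3 (cap 14, load 8): B — cost 8×7 = 56
  P4 (cap 17, load 16): A, D — cost 6×2 + 10×5 = 62
  Shipping 173, fixed 386 → total 559.
  Any other capacity-feasible assignment to {P2, P3, P4} ships for at least 173.
Compare {P1, P3}: its best feasible assignment gives total 571.
Compare {P1, P4}: its best feasible assignment gives total 590.
Every other set of open sites that can feasibly serve all demand totals ≥ 571 even under its best assignment. Minimum: 559.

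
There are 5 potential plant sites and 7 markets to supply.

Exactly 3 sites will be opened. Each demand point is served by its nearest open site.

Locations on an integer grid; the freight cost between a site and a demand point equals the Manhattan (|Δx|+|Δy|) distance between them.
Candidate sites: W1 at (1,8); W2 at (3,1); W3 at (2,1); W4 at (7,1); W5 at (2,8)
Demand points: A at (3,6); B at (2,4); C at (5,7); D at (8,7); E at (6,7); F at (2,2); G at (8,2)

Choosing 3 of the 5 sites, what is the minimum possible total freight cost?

25

Open {W3, W4, W5}.
  A→W5 3, B→W3 3, C→W5 4, D→W4 7, E→W5 5, F→W3 1, G→W4 2  ⇒ total 25.
Compare {W2, W4, W5}: total 27.
Compare {W1, W3, W4}: total 28.
No size-3 selection does better; minimum is 25.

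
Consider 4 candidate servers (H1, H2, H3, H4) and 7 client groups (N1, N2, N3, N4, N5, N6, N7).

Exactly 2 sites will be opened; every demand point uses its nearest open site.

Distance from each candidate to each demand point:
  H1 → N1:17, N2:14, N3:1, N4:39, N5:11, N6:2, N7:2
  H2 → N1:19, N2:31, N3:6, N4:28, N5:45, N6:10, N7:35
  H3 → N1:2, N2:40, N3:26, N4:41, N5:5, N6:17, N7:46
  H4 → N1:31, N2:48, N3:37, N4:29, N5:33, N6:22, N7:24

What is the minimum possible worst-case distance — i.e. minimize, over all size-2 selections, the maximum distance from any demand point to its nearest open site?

28

Open {H1, H2}.
  Farthest demand point is N4 at distance 28 (to H2); all others are ≤ 28.
With {H1, H4} the worst case is 29.
With {H2, H4} the worst case is 33.
No size-2 selection achieves below 28.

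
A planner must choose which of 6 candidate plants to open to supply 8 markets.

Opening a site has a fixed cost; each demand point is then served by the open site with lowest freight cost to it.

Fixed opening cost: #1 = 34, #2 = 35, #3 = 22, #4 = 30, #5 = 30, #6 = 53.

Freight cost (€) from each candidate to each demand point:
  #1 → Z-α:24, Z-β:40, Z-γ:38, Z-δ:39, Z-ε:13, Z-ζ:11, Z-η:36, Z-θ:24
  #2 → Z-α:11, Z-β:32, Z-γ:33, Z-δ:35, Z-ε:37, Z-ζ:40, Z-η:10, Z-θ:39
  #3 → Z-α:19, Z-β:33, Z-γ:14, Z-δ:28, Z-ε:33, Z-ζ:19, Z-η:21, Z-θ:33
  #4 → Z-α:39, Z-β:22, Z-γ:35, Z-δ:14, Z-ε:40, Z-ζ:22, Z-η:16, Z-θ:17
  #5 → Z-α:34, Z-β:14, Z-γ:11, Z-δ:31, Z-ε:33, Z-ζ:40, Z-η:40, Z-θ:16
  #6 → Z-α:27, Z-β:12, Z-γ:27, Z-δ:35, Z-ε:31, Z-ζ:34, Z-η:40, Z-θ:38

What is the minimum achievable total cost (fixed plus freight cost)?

206

Open {#3, #4}: assign each demand point to its cheapest open site.
  Z-α→#3 19, Z-β→#4 22, Z-γ→#3 14, Z-δ→#4 14, Z-ε→#3 33, Z-ζ→#3 19, Z-η→#4 16, Z-θ→#4 17
  freight cost 154, fixed 52 → total 206.
Compare {#1, #3, #4}: freight cost 126 + fixed 86 = 212.
Compare {#3, #5}: freight cost 161 + fixed 52 = 213.
Compare {#1, #4, #5}: freight cost 119 + fixed 94 = 213.
All other subsets cost ≥ 212. Minimum total cost: 206.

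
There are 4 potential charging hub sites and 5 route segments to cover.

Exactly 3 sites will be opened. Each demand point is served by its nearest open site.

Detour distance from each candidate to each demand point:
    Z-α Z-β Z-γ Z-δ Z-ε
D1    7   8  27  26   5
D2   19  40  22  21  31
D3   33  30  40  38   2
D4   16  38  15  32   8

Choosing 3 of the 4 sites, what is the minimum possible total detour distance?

56

Open {D1, D2, D4}.
  Z-α→D1 7, Z-β→D1 8, Z-γ→D4 15, Z-δ→D2 21, Z-ε→D1 5  ⇒ total 56.
Compare {D1, D3, D4}: total 58.
Compare {D1, D2, D3}: total 60.
No size-3 selection does better; minimum is 56.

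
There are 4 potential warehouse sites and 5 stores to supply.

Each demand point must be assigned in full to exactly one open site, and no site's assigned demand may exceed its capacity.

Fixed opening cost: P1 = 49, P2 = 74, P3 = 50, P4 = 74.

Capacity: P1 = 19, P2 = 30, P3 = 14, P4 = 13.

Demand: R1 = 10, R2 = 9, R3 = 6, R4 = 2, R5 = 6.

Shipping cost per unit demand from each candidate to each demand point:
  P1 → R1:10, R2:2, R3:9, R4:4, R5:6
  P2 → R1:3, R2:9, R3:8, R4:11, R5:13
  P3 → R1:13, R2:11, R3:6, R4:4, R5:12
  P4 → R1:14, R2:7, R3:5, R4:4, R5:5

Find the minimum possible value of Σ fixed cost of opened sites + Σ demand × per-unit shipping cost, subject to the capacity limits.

263

Open {P1, P2}; cheapest assignment that respects the capacities:
  P1 (cap 19, load 17): R2, R4, R5 — cost 9×2 + 2×4 + 6×6 = 62
  P2 (cap 30, load 16): R1, R3 — cost 10×3 + 6×8 = 78
  Shipping 140, fixed 123 → total 263.
  Any other capacity-feasible assignment to {P1, P2} ships for at least 140.
Compare {P1, P2, P3}: its best feasible assignment gives total 301.
Compare {P1, P2, P4}: its best feasible assignment gives total 313.
Every other set of open sites that can feasibly serve all demand totals ≥ 301 even under its best assignment. Minimum: 263.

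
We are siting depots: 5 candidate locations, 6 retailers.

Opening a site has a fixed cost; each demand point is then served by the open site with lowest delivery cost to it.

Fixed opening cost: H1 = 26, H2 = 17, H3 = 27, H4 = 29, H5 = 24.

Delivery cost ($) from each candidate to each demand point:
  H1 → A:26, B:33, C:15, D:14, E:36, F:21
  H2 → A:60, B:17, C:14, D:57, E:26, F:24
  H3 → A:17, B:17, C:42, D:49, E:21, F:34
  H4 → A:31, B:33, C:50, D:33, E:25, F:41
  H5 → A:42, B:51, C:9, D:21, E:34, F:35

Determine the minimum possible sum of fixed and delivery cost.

Open {H1, H3}: assign each demand point to its cheapest open site.
  A→H3 17, B→H3 17, C→H1 15, D→H1 14, E→H3 21, F→H1 21
  delivery cost 105, fixed 53 → total 158.
Compare {H1, H2}: delivery cost 118 + fixed 43 = 161.
Compare {H3, H5}: delivery cost 119 + fixed 51 = 170.
Compare {H1}: delivery cost 145 + fixed 26 = 171.
All other subsets cost ≥ 161. Minimum total cost: 158.

158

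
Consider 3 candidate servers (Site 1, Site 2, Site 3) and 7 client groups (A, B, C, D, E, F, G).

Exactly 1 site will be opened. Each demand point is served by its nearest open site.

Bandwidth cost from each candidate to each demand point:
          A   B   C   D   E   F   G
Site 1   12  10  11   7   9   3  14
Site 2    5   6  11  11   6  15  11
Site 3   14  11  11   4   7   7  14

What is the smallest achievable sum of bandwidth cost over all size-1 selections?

65

Open {Site 2}.
  A→Site 2 5, B→Site 2 6, C→Site 2 11, D→Site 2 11, E→Site 2 6, F→Site 2 15, G→Site 2 11  ⇒ total 65.
Compare {Site 1}: total 66.
Compare {Site 3}: total 68.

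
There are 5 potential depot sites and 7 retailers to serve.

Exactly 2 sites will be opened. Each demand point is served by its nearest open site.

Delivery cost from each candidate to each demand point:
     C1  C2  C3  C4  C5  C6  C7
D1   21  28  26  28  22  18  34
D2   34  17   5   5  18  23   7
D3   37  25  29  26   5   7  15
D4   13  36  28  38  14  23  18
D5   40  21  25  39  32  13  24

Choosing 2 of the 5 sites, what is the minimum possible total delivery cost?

80

Open {D2, D3}.
  C1→D2 34, C2→D2 17, C3→D2 5, C4→D2 5, C5→D3 5, C6→D3 7, C7→D2 7  ⇒ total 80.
Compare {D2, D4}: total 84.
Compare {D1, D2}: total 91.
No size-2 selection does better; minimum is 80.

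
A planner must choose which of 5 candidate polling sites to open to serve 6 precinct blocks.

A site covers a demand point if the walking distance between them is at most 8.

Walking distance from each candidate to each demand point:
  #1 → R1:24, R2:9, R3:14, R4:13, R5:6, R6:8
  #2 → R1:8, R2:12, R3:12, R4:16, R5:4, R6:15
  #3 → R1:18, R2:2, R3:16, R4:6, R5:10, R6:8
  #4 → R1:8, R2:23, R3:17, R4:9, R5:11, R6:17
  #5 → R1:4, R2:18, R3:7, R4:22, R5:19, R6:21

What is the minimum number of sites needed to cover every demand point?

3

Coverage sets (demand points within 8 of each site):
  #1: {R5, R6}
  #2: {R1, R5}
  #3: {R2, R4, R6}
  #4: {R1}
  #5: {R1, R3}
No 2 sites suffice: every size-2 union leaves at least one demand point uncovered.
But {#1, #3, #5} covers everything, so the minimum is 3.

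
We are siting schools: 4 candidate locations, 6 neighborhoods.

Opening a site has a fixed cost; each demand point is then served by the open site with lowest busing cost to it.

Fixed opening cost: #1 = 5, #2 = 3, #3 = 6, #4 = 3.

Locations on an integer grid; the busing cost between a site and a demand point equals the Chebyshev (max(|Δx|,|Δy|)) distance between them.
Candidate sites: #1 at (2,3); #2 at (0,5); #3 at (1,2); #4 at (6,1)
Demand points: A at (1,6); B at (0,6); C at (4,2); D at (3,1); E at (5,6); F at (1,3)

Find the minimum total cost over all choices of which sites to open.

Open {#1, #2}: assign each demand point to its cheapest open site.
  A→#2 1, B→#2 1, C→#1 2, D→#1 2, E→#1 3, F→#1 1
  busing cost 10, fixed 8 → total 18.
Compare {#1}: busing cost 14 + fixed 5 = 19.
Compare {#2}: busing cost 17 + fixed 3 = 20.
Compare {#2, #4}: busing cost 14 + fixed 6 = 20.
All other subsets cost ≥ 19. Minimum total cost: 18.

18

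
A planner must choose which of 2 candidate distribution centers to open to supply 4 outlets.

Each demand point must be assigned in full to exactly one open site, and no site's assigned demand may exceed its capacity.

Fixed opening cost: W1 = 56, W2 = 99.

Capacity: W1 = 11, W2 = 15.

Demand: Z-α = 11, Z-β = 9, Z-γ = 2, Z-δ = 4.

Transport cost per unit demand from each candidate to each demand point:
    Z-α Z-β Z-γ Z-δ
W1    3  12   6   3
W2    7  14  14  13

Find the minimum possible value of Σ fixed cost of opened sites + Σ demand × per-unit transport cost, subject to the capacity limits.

394

Open {W1, W2}; cheapest assignment that respects the capacities:
  W1 (cap 11, load 11): Z-α — cost 11×3 = 33
  W2 (cap 15, load 15): Z-β, Z-γ, Z-δ — cost 9×14 + 2×14 + 4×13 = 206
  Shipping 239, fixed 155 → total 394.
  Any other capacity-feasible assignment to {W1, W2} ships for at least 239.
Total demand is 26 and no other set of sites has combined capacity ≥ 26, so {W1, W2} is the only feasible choice of open sites. Minimum: 394.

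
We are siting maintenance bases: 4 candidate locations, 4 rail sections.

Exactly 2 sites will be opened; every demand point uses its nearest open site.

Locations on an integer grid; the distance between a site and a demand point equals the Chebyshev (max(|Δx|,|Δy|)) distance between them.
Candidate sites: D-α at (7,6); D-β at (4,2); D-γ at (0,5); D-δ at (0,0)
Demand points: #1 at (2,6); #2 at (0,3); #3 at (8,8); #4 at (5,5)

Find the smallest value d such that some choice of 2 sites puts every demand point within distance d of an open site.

2

Open {D-α, D-γ}.
  Farthest demand point is #1 at distance 2 (to D-γ); all others are ≤ 2.
With {D-α, D-β} the worst case is 4.
With {D-α, D-δ} the worst case is 5.
No size-2 selection achieves below 2.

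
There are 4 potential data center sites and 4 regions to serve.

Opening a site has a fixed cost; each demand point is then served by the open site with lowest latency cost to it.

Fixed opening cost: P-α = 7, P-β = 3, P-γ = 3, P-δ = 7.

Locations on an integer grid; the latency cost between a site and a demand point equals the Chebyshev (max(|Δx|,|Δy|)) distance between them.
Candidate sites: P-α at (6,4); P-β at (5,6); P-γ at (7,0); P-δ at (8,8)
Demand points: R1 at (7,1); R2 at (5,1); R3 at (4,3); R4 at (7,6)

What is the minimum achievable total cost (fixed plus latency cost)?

Open {P-β, P-γ}: assign each demand point to its cheapest open site.
  R1→P-γ 1, R2→P-γ 2, R3→P-β 3, R4→P-β 2
  latency cost 8, fixed 6 → total 14.
Compare {P-γ}: latency cost 12 + fixed 3 = 15.
Compare {P-α}: latency cost 10 + fixed 7 = 17.
Compare {P-α, P-γ}: latency cost 7 + fixed 10 = 17.
All other subsets cost ≥ 15. Minimum total cost: 14.

14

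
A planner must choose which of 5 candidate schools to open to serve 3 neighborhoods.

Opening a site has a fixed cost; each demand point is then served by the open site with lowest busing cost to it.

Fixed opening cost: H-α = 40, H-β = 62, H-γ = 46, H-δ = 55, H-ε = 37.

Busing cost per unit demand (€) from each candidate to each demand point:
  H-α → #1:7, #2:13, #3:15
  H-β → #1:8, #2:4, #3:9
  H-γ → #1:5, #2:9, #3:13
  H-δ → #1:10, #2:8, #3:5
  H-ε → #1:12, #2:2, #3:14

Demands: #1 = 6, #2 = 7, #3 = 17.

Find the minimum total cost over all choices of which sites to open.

Open {H-δ, H-ε}: assign each demand point to its cheapest open site.
  #1→H-δ 6×10=60, #2→H-ε 7×2=14, #3→H-δ 17×5=85
  busing cost 159, fixed 92 → total 251.
Compare {H-δ}: busing cost 201 + fixed 55 = 256.
Compare {H-γ, H-δ, H-ε}: busing cost 129 + fixed 138 = 267.
Compare {H-γ, H-δ}: busing cost 171 + fixed 101 = 272.
All other subsets cost ≥ 256. Minimum total cost: 251.

251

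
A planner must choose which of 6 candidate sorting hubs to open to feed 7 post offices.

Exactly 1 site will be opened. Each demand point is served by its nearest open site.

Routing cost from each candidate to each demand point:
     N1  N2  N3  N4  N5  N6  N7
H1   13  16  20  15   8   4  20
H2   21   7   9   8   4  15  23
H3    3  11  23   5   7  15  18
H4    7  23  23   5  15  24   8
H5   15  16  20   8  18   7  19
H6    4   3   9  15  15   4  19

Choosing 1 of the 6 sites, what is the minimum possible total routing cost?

69

Open {H6}.
  N1→H6 4, N2→H6 3, N3→H6 9, N4→H6 15, N5→H6 15, N6→H6 4, N7→H6 19  ⇒ total 69.
Compare {H3}: total 82.
Compare {H2}: total 87.
No size-1 selection does better; minimum is 69.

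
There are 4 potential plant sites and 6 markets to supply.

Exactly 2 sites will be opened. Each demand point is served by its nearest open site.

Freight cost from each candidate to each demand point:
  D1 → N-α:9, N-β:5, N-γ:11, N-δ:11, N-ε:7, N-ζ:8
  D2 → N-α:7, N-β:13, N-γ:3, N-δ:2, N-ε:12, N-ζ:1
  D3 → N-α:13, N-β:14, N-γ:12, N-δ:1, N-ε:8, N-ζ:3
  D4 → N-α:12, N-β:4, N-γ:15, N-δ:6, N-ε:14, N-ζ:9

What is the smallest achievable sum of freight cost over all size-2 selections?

25

Open {D1, D2}.
  N-α→D2 7, N-β→D1 5, N-γ→D2 3, N-δ→D2 2, N-ε→D1 7, N-ζ→D2 1  ⇒ total 25.
Compare {D2, D4}: total 29.
Compare {D2, D3}: total 33.
No size-2 selection does better; minimum is 25.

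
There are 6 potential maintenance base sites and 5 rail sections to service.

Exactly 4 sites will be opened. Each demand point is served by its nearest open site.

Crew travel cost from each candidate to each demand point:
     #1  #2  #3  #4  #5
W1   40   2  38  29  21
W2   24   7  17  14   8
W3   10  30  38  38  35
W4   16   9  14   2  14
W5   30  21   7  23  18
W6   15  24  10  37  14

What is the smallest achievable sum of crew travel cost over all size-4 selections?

34

Open {W2, W3, W4, W5}.
  #1→W3 10, #2→W2 7, #3→W5 7, #4→W4 2, #5→W2 8  ⇒ total 34.
Compare {W1, W2, W4, W5}: total 35.
Compare {W1, W3, W4, W5}: total 35.
No size-4 selection does better; minimum is 34.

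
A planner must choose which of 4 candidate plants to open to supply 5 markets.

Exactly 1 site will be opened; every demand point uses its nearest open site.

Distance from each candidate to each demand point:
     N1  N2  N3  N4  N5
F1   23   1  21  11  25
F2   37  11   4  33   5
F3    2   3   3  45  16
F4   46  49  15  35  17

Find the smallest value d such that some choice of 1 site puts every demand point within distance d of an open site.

Open {F1}.
  Farthest demand point is N5 at distance 25 (to F1); all others are ≤ 25.
With {F2} the worst case is 37.
With {F3} the worst case is 45.
No size-1 selection achieves below 25.

25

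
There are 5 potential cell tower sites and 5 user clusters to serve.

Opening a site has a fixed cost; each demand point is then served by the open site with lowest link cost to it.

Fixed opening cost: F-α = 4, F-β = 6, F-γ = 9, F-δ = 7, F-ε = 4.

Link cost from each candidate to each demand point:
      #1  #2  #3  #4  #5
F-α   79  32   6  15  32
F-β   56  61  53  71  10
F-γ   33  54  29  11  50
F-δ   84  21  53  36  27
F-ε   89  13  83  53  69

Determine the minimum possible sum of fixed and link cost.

96

Open {F-α, F-β, F-γ, F-ε}: assign each demand point to its cheapest open site.
  #1→F-γ 33, #2→F-ε 13, #3→F-α 6, #4→F-γ 11, #5→F-β 10
  link cost 73, fixed 23 → total 96.
Compare {F-α, F-β, F-γ, F-δ, F-ε}: link cost 73 + fixed 30 = 103.
Compare {F-α, F-β, F-γ, F-δ}: link cost 81 + fixed 26 = 107.
Compare {F-α, F-β, F-γ}: link cost 92 + fixed 19 = 111.
All other subsets cost ≥ 103. Minimum total cost: 96.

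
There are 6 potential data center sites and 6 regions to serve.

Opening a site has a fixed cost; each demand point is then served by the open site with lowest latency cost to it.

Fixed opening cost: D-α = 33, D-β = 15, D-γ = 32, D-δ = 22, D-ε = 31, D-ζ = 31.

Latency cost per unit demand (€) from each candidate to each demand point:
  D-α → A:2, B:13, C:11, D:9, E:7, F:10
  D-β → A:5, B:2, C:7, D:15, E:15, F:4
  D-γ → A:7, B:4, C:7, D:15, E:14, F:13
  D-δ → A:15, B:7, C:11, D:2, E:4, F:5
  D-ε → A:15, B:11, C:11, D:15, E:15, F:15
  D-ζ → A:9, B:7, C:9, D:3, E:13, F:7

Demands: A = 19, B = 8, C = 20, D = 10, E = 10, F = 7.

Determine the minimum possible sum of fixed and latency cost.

352

Open {D-α, D-β, D-δ}: assign each demand point to its cheapest open site.
  A→D-α 19×2=38, B→D-β 8×2=16, C→D-β 20×7=140, D→D-δ 10×2=20, E→D-δ 10×4=40, F→D-β 7×4=28
  latency cost 282, fixed 70 → total 352.
Compare {D-β, D-δ}: latency cost 339 + fixed 37 = 376.
Compare {D-α, D-β, D-δ, D-ε}: latency cost 282 + fixed 101 = 383.
Compare {D-α, D-β, D-δ, D-ζ}: latency cost 282 + fixed 101 = 383.
All other subsets cost ≥ 376. Minimum total cost: 352.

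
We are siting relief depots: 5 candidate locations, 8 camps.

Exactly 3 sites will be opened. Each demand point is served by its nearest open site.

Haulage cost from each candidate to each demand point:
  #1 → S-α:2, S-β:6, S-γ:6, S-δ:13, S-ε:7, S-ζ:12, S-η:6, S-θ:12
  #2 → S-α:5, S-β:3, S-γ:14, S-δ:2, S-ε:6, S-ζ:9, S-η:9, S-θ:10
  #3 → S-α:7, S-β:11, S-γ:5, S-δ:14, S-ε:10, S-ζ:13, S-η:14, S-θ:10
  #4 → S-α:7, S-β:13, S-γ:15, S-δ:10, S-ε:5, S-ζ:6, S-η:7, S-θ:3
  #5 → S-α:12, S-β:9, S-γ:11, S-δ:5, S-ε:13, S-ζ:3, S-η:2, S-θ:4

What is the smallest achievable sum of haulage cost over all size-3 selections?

28

Open {#1, #2, #5}.
  S-α→#1 2, S-β→#2 3, S-γ→#1 6, S-δ→#2 2, S-ε→#2 6, S-ζ→#5 3, S-η→#5 2, S-θ→#5 4  ⇒ total 28.
Compare {#2, #3, #5}: total 30.
Compare {#1, #4, #5}: total 32.
No size-3 selection does better; minimum is 28.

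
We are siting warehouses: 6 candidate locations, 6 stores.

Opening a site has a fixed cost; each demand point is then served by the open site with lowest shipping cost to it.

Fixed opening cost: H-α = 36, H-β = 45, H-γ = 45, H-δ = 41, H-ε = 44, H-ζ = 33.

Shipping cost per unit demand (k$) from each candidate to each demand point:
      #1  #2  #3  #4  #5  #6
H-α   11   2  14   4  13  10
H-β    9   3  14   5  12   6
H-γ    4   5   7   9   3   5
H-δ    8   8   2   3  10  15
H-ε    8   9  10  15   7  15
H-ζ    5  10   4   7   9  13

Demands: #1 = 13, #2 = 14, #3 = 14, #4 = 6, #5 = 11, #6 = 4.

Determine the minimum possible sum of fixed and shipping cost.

301

Open {H-α, H-γ, H-δ}: assign each demand point to its cheapest open site.
  #1→H-γ 13×4=52, #2→H-α 14×2=28, #3→H-δ 14×2=28, #4→H-δ 6×3=18, #5→H-γ 11×3=33, #6→H-γ 4×5=20
  shipping cost 179, fixed 122 → total 301.
Compare {H-γ, H-δ}: shipping cost 221 + fixed 86 = 307.
Compare {H-β, H-γ, H-δ}: shipping cost 193 + fixed 131 = 324.
Compare {H-α, H-γ, H-ζ}: shipping cost 213 + fixed 114 = 327.
All other subsets cost ≥ 307. Minimum total cost: 301.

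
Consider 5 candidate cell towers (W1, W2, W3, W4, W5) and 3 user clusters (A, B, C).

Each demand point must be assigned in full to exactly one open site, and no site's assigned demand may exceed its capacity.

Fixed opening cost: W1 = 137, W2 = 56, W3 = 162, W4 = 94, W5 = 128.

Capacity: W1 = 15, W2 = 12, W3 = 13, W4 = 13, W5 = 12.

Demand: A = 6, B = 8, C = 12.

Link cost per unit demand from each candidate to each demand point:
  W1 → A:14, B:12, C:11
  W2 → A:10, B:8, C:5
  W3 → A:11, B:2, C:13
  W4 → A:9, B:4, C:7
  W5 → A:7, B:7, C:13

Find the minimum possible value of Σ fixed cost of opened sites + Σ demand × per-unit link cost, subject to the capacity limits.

412

Open {W2, W4, W5}; cheapest assignment that respects the capacities:
  W2 (cap 12, load 12): C — cost 12×5 = 60
  W4 (cap 13, load 8): B — cost 8×4 = 32
  W5 (cap 12, load 6): A — cost 6×7 = 42
  Shipping 134, fixed 278 → total 412.
  Any other capacity-feasible assignment to {W2, W4, W5} ships for at least 134.
Compare {W1, W2}: its best feasible assignment gives total 433.
Compare {W2, W3, W4}: its best feasible assignment gives total 442.
Every other set of open sites that can feasibly serve all demand totals ≥ 433 even under its best assignment. Minimum: 412.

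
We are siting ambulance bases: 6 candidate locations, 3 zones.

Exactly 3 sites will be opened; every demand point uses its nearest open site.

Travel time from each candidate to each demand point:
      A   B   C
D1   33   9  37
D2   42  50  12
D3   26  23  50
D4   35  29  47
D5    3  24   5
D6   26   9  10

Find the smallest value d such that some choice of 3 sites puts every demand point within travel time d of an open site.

Open {D1, D2, D5}.
  Farthest demand point is B at travel time 9 (to D1); all others are ≤ 9.
With {D1, D3, D5} the worst case is 9.
With {D1, D4, D5} the worst case is 9.
No size-3 selection achieves below 9.

9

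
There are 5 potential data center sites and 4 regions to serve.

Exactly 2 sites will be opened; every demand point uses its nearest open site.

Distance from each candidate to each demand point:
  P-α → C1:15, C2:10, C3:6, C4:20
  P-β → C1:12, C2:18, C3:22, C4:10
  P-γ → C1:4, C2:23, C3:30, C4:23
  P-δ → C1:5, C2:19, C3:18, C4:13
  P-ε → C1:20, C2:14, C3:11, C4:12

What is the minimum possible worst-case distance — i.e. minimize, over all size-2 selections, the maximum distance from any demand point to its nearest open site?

Open {P-α, P-β}.
  Farthest demand point is C1 at distance 12 (to P-β); all others are ≤ 12.
With {P-α, P-δ} the worst case is 13.
With {P-β, P-ε} the worst case is 14.
No size-2 selection achieves below 12.

12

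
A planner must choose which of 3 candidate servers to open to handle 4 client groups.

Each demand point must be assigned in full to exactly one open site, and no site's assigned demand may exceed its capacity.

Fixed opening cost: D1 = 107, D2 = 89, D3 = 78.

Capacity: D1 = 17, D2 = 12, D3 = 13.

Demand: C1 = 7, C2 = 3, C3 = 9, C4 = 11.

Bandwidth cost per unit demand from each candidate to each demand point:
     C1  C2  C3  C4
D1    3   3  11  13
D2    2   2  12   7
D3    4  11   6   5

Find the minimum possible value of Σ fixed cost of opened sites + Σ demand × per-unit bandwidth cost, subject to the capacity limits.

Open {D1, D2, D3}; cheapest assignment that respects the capacities:
  D1 (cap 17, load 10): C1, C2 — cost 7×3 + 3×3 = 30
  D2 (cap 12, load 11): C4 — cost 11×7 = 77
  D3 (cap 13, load 9): C3 — cost 9×6 = 54
  Shipping 161, fixed 274 → total 435.
  Any other capacity-feasible assignment to {D1, D2, D3} ships for at least 161.
Total demand is 30; every other set of sites either has combined capacity below 30 or cannot fit the demands without splitting one across sites, so {D1, D2, D3} is the only feasible choice of open sites. Minimum: 435.

435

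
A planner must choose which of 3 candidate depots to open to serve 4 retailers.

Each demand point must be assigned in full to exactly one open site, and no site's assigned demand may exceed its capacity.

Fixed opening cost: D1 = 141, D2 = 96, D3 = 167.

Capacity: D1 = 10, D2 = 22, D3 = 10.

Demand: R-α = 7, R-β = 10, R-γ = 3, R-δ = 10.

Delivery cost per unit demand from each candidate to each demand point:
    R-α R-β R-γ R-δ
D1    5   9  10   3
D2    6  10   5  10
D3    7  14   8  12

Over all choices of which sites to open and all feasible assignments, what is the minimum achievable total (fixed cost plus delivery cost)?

424

Open {D1, D2}; cheapest assignment that respects the capacities:
  D1 (cap 10, load 10): R-δ — cost 10×3 = 30
  D2 (cap 22, load 20): R-α, R-β, R-γ — cost 7×6 + 10×10 + 3×5 = 157
  Shipping 187, fixed 237 → total 424.
  Any other capacity-feasible assignment to {D1, D2} ships for at least 187.
Compare {D2, D3}: its best feasible assignment gives total 536.
Compare {D1, D2, D3}: its best feasible assignment gives total 591.
Every other set of open sites that can feasibly serve all demand totals ≥ 536 even under its best assignment. Minimum: 424.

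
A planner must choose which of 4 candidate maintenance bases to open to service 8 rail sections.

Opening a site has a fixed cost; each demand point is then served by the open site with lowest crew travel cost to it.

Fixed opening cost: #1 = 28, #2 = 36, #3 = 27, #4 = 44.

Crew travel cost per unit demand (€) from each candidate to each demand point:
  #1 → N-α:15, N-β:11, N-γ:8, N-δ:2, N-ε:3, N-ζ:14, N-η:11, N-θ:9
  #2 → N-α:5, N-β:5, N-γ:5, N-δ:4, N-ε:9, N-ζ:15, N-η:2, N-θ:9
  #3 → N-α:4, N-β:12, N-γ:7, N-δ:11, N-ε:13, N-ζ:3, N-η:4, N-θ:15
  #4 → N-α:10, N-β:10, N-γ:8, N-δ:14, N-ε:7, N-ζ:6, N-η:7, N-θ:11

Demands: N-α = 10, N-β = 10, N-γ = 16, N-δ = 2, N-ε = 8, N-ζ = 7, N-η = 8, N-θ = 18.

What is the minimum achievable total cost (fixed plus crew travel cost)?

Open {#1, #2, #3}: assign each demand point to its cheapest open site.
  N-α→#3 10×4=40, N-β→#2 10×5=50, N-γ→#2 16×5=80, N-δ→#1 2×2=4, N-ε→#1 8×3=24, N-ζ→#3 7×3=21, N-η→#2 8×2=16, N-θ→#1 18×9=162
  crew travel cost 397, fixed 91 → total 488.
Compare {#2, #3}: crew travel cost 449 + fixed 63 = 512.
Compare {#1, #2, #3, #4}: crew travel cost 397 + fixed 135 = 532.
Compare {#1, #2, #4}: crew travel cost 428 + fixed 108 = 536.
All other subsets cost ≥ 512. Minimum total cost: 488.

488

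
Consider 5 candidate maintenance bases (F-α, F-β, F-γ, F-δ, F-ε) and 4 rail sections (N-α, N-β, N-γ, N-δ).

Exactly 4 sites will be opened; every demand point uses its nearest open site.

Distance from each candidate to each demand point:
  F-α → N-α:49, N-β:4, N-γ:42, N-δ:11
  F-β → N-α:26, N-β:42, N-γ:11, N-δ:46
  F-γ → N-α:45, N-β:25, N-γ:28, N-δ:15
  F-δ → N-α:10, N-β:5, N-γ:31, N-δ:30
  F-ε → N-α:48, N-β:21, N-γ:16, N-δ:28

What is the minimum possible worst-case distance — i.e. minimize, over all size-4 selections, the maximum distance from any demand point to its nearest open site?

11

Open {F-α, F-β, F-γ, F-δ}.
  Farthest demand point is N-γ at distance 11 (to F-β); all others are ≤ 11.
With {F-α, F-β, F-δ, F-ε} the worst case is 11.
With {F-β, F-γ, F-δ, F-ε} the worst case is 15.
No size-4 selection achieves below 11.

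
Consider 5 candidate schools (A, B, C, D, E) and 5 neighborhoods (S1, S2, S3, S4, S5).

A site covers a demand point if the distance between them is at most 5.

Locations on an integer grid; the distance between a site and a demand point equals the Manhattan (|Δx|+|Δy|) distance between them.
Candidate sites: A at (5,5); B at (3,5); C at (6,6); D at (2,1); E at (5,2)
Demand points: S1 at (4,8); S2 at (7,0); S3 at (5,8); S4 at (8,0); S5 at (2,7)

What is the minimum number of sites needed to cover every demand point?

Coverage sets (demand points within 5 of each site):
  A: {S1, S3, S5}
  B: {S1, S3, S5}
  C: {S1, S3, S5}
  D: {}
  E: {S2, S4}
No single site covers all 5 demand points.
But {A, E} covers everything, so the minimum is 2.

2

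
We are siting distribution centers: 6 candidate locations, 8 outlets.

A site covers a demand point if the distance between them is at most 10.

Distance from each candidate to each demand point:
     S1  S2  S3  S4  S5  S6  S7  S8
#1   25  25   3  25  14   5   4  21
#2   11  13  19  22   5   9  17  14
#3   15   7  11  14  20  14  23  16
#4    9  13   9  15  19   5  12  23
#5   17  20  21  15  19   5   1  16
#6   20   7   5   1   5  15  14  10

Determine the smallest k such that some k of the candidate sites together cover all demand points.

Coverage sets (demand points within 10 of each site):
  #1: {S3, S6, S7}
  #2: {S5, S6}
  #3: {S2}
  #4: {S1, S3, S6}
  #5: {S6, S7}
  #6: {S2, S3, S4, S5, S8}
No 2 sites suffice: every size-2 union leaves at least one demand point uncovered.
But {#1, #4, #6} covers everything, so the minimum is 3.

3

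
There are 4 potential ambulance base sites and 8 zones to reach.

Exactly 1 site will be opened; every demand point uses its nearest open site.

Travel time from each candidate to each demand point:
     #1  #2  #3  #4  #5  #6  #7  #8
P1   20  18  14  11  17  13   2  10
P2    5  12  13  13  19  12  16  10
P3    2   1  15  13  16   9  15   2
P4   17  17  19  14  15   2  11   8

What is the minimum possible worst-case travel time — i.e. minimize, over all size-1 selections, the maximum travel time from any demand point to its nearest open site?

16

Open {P3}.
  Farthest demand point is #5 at travel time 16 (to P3); all others are ≤ 16.
With {P2} the worst case is 19.
With {P4} the worst case is 19.
No size-1 selection achieves below 16.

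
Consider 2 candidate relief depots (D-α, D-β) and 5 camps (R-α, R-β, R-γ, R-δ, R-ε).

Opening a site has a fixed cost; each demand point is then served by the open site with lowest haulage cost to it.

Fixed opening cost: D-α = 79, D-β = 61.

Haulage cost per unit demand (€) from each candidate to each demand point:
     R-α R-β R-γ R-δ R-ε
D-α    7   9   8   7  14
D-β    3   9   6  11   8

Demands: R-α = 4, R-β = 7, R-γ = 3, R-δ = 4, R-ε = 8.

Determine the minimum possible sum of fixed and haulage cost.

262

Open {D-β}: assign each demand point to its cheapest open site.
  R-α→D-β 4×3=12, R-β→D-β 7×9=63, R-γ→D-β 3×6=18, R-δ→D-β 4×11=44, R-ε→D-β 8×8=64
  haulage cost 201, fixed 61 → total 262.
Compare {D-α, D-β}: haulage cost 185 + fixed 140 = 325.
Compare {D-α}: haulage cost 255 + fixed 79 = 334.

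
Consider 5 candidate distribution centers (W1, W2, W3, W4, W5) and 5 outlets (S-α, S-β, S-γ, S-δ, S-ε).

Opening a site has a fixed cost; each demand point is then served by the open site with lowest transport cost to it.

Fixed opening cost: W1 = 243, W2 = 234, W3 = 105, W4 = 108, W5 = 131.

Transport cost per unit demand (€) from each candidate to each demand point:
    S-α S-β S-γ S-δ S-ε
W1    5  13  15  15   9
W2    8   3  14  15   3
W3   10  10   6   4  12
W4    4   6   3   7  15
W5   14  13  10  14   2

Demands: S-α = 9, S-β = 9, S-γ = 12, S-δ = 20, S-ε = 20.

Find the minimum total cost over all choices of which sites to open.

545

Open {W4, W5}: assign each demand point to its cheapest open site.
  S-α→W4 9×4=36, S-β→W4 9×6=54, S-γ→W4 12×3=36, S-δ→W4 20×7=140, S-ε→W5 20×2=40
  transport cost 306, fixed 239 → total 545.
Compare {W3, W4, W5}: transport cost 246 + fixed 344 = 590.
Compare {W3, W5}: transport cost 372 + fixed 236 = 608.
Compare {W2, W4}: transport cost 299 + fixed 342 = 641.
All other subsets cost ≥ 590. Minimum total cost: 545.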